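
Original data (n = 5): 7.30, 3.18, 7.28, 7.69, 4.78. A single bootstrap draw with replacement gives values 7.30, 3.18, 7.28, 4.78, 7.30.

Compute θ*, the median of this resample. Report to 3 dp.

Sorted: 3.18, 4.78, 7.28, 7.30, 7.30
Median = middle value = 7.280

θ* = 7.280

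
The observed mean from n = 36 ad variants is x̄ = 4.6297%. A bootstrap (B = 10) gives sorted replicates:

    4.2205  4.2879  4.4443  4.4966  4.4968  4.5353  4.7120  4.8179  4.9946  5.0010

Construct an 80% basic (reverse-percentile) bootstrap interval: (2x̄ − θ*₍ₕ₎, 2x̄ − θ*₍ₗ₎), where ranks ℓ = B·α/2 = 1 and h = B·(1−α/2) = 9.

(4.2648, 5.0389)

Percentile endpoints at ranks 1 and 9: θ*₍1₎ = 4.2205, θ*₍9₎ = 4.9946.
Basic interval reflects these around x̄:
  lower = 2 × 4.6297 − 4.9946 = 4.2648
  upper = 2 × 4.6297 − 4.2205 = 5.0389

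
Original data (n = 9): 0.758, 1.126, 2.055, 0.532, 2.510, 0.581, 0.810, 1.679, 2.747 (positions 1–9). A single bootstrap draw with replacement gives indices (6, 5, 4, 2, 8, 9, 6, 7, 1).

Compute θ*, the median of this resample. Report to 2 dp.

θ* = 0.81

Resample values: 0.581, 2.510, 0.532, 1.126, 1.679, 2.747, 0.581, 0.810, 0.758.
Sorted: 0.532, 0.581, 0.581, 0.758, 0.810, 1.126, 1.679, 2.510, 2.747
Median = middle value = 0.81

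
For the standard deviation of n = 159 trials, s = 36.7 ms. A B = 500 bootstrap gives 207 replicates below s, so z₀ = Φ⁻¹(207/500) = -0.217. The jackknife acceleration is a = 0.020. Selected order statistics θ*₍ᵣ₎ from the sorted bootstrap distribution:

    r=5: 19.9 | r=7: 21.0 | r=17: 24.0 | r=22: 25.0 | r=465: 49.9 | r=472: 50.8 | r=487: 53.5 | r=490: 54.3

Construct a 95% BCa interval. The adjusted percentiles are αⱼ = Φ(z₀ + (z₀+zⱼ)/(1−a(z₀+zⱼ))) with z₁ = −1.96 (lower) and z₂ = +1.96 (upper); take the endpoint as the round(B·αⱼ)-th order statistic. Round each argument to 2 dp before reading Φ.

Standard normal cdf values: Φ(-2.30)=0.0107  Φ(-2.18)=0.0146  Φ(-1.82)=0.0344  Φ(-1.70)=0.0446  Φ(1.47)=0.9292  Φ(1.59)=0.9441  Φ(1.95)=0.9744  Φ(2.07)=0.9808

Lower: z₀ + z₁ = -0.217 + (-1.960) = -2.177; 1 − a(z₀+z₁) = 1 − (0.020)(-2.177) = 1.0435; argument = -0.217 + (-2.177)/1.0435 = -2.3032 → -2.30.
α₁ = Φ(-2.30) = 0.0107; rank = round(500 × 0.0107) = 5; θ*₍5₎ = 19.9.
Upper: z₀ + z₂ = 1.743; 1 − a(z₀+z₂) = 0.9651; argument = 1.5890 → 1.59; α₂ = 0.9441; rank = 472; θ*₍472₎ = 50.8.

(19.9, 50.8)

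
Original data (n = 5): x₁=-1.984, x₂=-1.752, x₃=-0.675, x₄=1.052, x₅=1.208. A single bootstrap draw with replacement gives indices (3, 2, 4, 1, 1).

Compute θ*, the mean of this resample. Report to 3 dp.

Resample values: -0.675, -1.752, 1.052, -1.984, -1.984.
Mean = ((-0.675) + (-1.752) + 1.052 + (-1.984) + (-1.984)) / 5 = -5.3430 / 5 = -1.069

θ* = -1.069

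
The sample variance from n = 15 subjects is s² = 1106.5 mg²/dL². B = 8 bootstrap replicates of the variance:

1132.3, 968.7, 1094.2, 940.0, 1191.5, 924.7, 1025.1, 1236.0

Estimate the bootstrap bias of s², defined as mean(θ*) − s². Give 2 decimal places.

bias = −42.44

mean(θ*) = (1132.3 + 968.7 + 1094.2 + 940.0 + 1191.5 + 924.7 + 1025.1 + 1236.0) / 8 = 1064.062
bias = 1064.062 − 1106.5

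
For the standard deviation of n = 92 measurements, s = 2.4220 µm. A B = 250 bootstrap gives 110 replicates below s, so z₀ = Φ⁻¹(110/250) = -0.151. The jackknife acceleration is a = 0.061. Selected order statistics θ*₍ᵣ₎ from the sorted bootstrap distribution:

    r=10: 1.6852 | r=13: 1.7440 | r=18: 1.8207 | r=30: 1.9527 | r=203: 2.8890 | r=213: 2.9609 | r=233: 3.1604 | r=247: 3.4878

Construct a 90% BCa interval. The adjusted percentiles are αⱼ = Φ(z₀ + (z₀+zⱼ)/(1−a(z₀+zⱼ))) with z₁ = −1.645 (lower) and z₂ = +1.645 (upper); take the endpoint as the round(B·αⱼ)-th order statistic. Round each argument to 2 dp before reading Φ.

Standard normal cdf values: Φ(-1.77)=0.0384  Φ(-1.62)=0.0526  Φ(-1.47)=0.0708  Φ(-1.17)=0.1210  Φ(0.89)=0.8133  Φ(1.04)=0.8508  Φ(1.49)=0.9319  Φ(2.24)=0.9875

Lower: z₀ + z₁ = -0.151 + (-1.645) = -1.796; 1 − a(z₀+z₁) = 1 − (0.061)(-1.796) = 1.1096; argument = -0.151 + (-1.796)/1.1096 = -1.7697 → -1.77.
α₁ = Φ(-1.77) = 0.0384; rank = round(250 × 0.0384) = 10; θ*₍10₎ = 1.6852.
Upper: z₀ + z₂ = 1.494; 1 − a(z₀+z₂) = 0.9089; argument = 1.4928 → 1.49; α₂ = 0.9319; rank = 233; θ*₍233₎ = 3.1604.

(1.6852, 3.1604)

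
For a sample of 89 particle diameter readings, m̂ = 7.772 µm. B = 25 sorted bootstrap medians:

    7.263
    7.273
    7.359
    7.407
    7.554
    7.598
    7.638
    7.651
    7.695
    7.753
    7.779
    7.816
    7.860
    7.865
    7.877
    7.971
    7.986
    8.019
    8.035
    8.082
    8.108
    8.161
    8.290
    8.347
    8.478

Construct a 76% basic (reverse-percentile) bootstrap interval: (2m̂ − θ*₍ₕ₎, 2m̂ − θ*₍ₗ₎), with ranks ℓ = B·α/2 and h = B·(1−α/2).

Percentile endpoints at ranks 3 and 22: θ*₍3₎ = 7.359, θ*₍22₎ = 8.161.
Basic interval reflects these around m̂:
  lower = 2 × 7.772 − 8.161 = 7.383
  upper = 2 × 7.772 − 7.359 = 8.185

(7.383, 8.185)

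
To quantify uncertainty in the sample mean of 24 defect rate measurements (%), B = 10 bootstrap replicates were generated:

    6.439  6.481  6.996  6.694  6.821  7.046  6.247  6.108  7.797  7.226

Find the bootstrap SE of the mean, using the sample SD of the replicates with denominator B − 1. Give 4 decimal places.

SE* = 0.5056

Bootstrap SE is the standard deviation of the 10 replicate means.
Mean of replicates: (6.439 + 6.481 + 6.996 + 6.694 + 6.821 + 7.046 + 6.247 + 6.108 + 7.797 + 7.226) / 10 = 67.85500 / 10 = 6.78550
Sum of squared deviations: (−0.34650)² + (−0.30450)² + (+0.21050)² + (−0.09150)² + (+0.03550)² + (+0.26050)² + (−0.53850)² + (−0.67750)² + (+1.01150)² + (+0.44050)² = 2.30075
Variance = 2.30075 / 9 = 0.25564
SE* = √0.25564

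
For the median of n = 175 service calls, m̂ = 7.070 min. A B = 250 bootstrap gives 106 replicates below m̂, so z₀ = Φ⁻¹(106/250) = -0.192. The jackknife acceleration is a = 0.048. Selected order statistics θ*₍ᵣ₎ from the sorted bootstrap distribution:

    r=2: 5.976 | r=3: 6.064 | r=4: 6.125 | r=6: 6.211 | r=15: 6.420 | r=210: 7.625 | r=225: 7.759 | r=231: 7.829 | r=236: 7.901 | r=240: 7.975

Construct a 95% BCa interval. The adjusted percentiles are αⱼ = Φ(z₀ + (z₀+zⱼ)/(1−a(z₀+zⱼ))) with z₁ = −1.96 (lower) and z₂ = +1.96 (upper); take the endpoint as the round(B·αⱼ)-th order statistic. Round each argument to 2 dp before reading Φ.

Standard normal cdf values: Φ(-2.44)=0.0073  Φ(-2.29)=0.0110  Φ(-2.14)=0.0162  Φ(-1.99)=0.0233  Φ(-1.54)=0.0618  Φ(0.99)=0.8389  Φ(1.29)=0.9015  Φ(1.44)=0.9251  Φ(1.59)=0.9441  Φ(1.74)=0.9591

(6.125, 7.975)

Lower: z₀ + z₁ = -0.192 + (-1.960) = -2.152; 1 − a(z₀+z₁) = 1 − (0.048)(-2.152) = 1.1033; argument = -0.192 + (-2.152)/1.1033 = -2.1425 → -2.14.
α₁ = Φ(-2.14) = 0.0162; rank = round(250 × 0.0162) = 4; θ*₍4₎ = 6.125.
Upper: z₀ + z₂ = 1.768; 1 − a(z₀+z₂) = 0.9151; argument = 1.7400 → 1.74; α₂ = 0.9591; rank = 240; θ*₍240₎ = 7.975.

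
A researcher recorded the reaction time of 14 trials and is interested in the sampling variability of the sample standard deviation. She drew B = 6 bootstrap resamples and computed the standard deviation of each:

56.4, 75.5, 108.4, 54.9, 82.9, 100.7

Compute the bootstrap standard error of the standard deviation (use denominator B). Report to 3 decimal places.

SE* = 20.209

Bootstrap SE is the standard deviation of the 6 replicate standard deviations.
Mean of replicates: (56.4 + 75.5 + 108.4 + 54.9 + 82.9 + 100.7) / 6 = 478.8000 / 6 = 79.8000
Sum of squared deviations: (−23.4000)² + (−4.3000)² + (+28.6000)² + (−24.9000)² + (+3.1000)² + (+20.9000)² = 2450.4400
Variance = 2450.4400 / 6 = 408.4067
SE* = √408.4067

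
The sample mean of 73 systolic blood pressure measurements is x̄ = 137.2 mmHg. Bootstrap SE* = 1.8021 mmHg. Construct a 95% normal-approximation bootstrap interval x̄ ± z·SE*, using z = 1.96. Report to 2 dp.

Margin = 1.96 × 1.8021 = 3.532
Interval: 137.2 ± 3.532

(133.67, 140.73)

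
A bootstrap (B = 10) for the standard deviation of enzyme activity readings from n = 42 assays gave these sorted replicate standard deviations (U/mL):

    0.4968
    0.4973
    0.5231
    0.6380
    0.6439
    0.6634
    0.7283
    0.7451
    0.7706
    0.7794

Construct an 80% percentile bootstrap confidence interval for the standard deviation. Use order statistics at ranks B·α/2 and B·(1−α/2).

α = 0.20; lower rank = 10 × 0.100 = 1; upper rank = 10 × 0.900 = 9.
The 1st smallest replicate is 0.4968; the 9th is 0.7706.

(0.4968, 0.7706)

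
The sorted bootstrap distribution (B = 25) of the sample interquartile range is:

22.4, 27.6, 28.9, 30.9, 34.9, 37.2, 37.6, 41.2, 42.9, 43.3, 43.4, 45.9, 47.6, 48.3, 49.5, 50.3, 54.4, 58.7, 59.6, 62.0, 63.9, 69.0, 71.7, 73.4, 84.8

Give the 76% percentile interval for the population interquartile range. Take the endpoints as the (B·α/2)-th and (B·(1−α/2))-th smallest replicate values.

α = 0.24; lower rank = 25 × 0.120 = 3; upper rank = 25 × 0.880 = 22.
The 3rd smallest replicate is 28.9; the 22nd is 69.0.

(28.9, 69.0)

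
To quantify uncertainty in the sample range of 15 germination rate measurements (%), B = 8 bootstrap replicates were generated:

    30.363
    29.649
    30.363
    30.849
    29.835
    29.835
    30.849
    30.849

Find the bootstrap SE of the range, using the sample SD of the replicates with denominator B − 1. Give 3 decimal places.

Bootstrap SE is the standard deviation of the 8 replicate ranges.
Mean of replicates: (30.363 + 29.649 + 30.363 + 30.849 + 29.835 + 29.835 + 30.849 + 30.849) / 8 = 242.5920 / 8 = 30.3240
Sum of squared deviations: (+0.0390)² + (−0.6750)² + (+0.0390)² + (+0.5250)² + (−0.4890)² + (−0.4890)² + (+0.5250)² + (+0.5250)² = 1.7638
Variance = 1.7638 / 7 = 0.2520
SE* = √0.2520

SE* = 0.502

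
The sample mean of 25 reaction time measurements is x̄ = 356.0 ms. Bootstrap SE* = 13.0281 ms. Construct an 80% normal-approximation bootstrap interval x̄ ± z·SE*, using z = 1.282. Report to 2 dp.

(339.30, 372.70)

Margin = 1.282 × 13.0281 = 16.702
Interval: 356.0 ± 16.702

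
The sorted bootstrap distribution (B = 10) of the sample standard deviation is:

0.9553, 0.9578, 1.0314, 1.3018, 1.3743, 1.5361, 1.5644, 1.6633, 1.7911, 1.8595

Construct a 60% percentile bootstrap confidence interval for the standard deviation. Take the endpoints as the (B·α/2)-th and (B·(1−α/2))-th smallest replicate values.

(0.9578, 1.6633)

α = 0.40; lower rank = 10 × 0.200 = 2; upper rank = 10 × 0.800 = 8.
The 2nd smallest replicate is 0.9578; the 8th is 1.6633.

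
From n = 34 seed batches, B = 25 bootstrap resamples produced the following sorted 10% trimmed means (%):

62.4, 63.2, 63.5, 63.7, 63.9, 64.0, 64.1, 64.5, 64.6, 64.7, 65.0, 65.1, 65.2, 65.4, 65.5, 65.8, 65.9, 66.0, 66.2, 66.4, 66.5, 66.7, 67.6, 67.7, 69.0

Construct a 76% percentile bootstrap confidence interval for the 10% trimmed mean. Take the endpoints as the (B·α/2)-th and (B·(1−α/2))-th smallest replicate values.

(63.5, 66.7)

α = 0.24; lower rank = 25 × 0.120 = 3; upper rank = 25 × 0.880 = 22.
The 3rd smallest replicate is 63.5; the 22nd is 66.7.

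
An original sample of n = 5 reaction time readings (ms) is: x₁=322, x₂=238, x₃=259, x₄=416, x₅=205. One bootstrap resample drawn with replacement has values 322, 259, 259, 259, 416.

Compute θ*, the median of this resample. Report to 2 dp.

Sorted: 259, 259, 259, 322, 416
Median = middle value = 259.00

θ* = 259.00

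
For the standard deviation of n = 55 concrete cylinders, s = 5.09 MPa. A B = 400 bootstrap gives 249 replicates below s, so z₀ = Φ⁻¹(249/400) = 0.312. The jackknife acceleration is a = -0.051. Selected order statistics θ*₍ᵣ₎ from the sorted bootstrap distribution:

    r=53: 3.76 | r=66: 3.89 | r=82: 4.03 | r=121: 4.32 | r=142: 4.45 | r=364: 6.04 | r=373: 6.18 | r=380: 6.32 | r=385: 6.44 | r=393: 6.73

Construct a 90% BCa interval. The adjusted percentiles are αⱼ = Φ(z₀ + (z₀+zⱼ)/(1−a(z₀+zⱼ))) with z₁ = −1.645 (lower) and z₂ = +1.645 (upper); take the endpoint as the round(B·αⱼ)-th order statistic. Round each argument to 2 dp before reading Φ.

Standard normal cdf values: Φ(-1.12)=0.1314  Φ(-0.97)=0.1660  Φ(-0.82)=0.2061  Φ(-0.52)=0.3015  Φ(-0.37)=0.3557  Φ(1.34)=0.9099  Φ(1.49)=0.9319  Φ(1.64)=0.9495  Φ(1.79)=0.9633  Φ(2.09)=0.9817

(3.76, 6.73)

Lower: z₀ + z₁ = 0.312 + (-1.645) = -1.333; 1 − a(z₀+z₁) = 1 − (-0.051)(-1.333) = 0.9320; argument = 0.312 + (-1.333)/0.9320 = -1.1182 → -1.12.
α₁ = Φ(-1.12) = 0.1314; rank = round(400 × 0.1314) = 53; θ*₍53₎ = 3.76.
Upper: z₀ + z₂ = 1.957; 1 − a(z₀+z₂) = 1.0998; argument = 2.0914 → 2.09; α₂ = 0.9817; rank = 393; θ*₍393₎ = 6.73.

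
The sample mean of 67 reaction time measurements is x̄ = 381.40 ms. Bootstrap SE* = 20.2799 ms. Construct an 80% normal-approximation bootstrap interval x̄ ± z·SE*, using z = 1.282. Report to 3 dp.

(355.401, 407.399)

Margin = 1.282 × 20.2799 = 25.9988
Interval: 381.40 ± 25.9988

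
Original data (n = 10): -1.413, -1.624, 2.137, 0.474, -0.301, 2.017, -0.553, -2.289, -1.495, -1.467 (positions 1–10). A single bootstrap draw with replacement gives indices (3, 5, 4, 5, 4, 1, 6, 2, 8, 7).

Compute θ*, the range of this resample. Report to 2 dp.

θ* = 4.43

Resample values: 2.137, -0.301, 0.474, -0.301, 0.474, -1.413, 2.017, -1.624, -2.289, -0.553.
Range = 2.137 − -2.289 = 4.43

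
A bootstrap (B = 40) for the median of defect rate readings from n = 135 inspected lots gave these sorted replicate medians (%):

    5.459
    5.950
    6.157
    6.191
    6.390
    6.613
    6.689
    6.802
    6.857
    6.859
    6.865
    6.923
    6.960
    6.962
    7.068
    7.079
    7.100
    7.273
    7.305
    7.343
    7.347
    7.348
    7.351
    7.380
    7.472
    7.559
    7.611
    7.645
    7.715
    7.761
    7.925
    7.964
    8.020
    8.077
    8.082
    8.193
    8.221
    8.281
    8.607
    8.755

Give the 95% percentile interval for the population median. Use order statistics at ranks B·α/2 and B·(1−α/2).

(5.459, 8.607)

α = 0.05; lower rank = 40 × 0.025 = 1; upper rank = 40 × 0.975 = 39.
The 1st smallest replicate is 5.459; the 39th is 8.607.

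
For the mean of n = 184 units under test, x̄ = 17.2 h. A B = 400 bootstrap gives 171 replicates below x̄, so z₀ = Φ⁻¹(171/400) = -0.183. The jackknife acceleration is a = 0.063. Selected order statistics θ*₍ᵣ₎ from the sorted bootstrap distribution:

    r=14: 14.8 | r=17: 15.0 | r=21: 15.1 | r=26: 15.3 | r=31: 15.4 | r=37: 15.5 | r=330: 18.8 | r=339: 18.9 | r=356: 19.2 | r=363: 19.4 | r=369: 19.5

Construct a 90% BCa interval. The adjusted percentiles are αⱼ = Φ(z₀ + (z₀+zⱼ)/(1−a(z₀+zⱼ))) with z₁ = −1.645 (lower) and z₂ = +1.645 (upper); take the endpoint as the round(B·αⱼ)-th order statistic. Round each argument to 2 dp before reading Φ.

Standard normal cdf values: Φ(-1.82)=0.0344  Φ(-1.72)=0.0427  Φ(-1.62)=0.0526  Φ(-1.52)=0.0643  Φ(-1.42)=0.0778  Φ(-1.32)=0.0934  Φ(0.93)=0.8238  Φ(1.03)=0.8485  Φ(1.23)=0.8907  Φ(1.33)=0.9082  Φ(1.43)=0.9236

(14.8, 19.5)

Lower: z₀ + z₁ = -0.183 + (-1.645) = -1.828; 1 − a(z₀+z₁) = 1 − (0.063)(-1.828) = 1.1152; argument = -0.183 + (-1.828)/1.1152 = -1.8222 → -1.82.
α₁ = Φ(-1.82) = 0.0344; rank = round(400 × 0.0344) = 14; θ*₍14₎ = 14.8.
Upper: z₀ + z₂ = 1.462; 1 − a(z₀+z₂) = 0.9079; argument = 1.4273 → 1.43; α₂ = 0.9236; rank = 369; θ*₍369₎ = 19.5.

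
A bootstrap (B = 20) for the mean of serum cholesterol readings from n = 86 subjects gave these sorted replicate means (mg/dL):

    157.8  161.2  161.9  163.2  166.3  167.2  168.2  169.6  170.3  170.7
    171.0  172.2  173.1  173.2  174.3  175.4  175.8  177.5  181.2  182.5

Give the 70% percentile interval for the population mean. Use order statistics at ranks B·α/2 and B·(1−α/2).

(161.9, 175.8)

α = 0.30; lower rank = 20 × 0.150 = 3; upper rank = 20 × 0.850 = 17.
The 3rd smallest replicate is 161.9; the 17th is 175.8.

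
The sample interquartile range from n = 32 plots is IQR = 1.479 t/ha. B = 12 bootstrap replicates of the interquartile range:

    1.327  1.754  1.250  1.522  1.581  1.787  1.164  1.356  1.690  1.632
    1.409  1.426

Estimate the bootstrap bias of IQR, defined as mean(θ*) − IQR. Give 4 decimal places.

mean(θ*) = (1.327 + 1.754 + 1.250 + 1.522 + 1.581 + 1.787 + 1.164 + 1.356 + 1.690 + 1.632 + 1.409 + 1.426) / 12 = 1.49150
bias = 1.49150 − 1.479

bias = +0.0125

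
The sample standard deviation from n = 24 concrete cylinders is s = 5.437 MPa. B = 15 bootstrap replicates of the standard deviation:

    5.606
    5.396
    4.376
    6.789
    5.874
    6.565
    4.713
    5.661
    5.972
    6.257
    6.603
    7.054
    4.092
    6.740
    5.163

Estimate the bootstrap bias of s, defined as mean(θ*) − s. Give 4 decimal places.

mean(θ*) = (5.606 + 5.396 + 4.376 + 6.789 + 5.874 + 6.565 + 4.713 + 5.661 + 5.972 + 6.257 + 6.603 + 7.054 + 4.092 + 6.740 + 5.163) / 15 = 5.79073
bias = 5.79073 − 5.437

bias = +0.3537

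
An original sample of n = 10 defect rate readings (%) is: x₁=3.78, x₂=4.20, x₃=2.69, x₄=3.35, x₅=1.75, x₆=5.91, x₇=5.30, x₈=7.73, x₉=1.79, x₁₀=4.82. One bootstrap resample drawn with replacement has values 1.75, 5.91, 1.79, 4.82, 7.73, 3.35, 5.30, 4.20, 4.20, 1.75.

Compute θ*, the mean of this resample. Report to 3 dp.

Mean = (1.75 + 5.91 + 1.79 + 4.82 + 7.73 + 3.35 + 5.30 + 4.20 + 4.20 + 1.75) / 10 = 40.800 / 10 = 4.080

θ* = 4.080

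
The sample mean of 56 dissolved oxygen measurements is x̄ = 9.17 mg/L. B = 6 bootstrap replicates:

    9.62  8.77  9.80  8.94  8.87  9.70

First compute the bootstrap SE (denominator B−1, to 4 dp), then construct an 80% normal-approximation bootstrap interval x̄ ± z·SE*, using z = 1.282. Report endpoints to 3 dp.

(8.567, 9.773)

Mean of replicates = 9.2833; sum of squared deviations = 1.1061; SE* = √(1.1061/5) = 0.4703
Margin = 1.282 × 0.4703 = 0.6029
Interval: 9.17 ± 0.6029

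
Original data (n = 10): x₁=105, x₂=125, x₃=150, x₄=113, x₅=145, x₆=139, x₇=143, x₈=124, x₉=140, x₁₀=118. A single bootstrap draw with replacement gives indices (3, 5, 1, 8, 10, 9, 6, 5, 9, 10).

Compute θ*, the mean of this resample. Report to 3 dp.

Resample values: 150, 145, 105, 124, 118, 140, 139, 145, 140, 118.
Mean = (150 + 145 + 105 + 124 + 118 + 140 + 139 + 145 + 140 + 118) / 10 = 1324.0 / 10 = 132.400

θ* = 132.400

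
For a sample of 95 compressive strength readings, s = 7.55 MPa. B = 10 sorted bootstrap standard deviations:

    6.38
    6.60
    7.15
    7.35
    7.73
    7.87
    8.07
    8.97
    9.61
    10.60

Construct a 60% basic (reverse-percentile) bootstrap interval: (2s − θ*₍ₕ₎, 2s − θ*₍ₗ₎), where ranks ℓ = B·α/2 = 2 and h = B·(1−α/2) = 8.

(6.13, 8.50)

Percentile endpoints at ranks 2 and 8: θ*₍2₎ = 6.60, θ*₍8₎ = 8.97.
Basic interval reflects these around s:
  lower = 2 × 7.55 − 8.97 = 6.13
  upper = 2 × 7.55 − 6.60 = 8.50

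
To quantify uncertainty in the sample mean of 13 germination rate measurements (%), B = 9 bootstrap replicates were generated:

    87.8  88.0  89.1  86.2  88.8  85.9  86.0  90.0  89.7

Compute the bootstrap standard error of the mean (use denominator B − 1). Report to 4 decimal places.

SE* = 1.5970

Bootstrap SE is the standard deviation of the 9 replicate means.
Mean of replicates: (87.8 + 88.0 + 89.1 + 86.2 + 88.8 + 85.9 + 86.0 + 90.0 + 89.7) / 9 = 791.50000 / 9 = 87.94444
Sum of squared deviations: (−0.14444)² + (+0.05556)² + (+1.15556)² + (−1.74444)² + (+0.85556)² + (−2.04444)² + (−1.94444)² + (+2.05556)² + (+1.75556)² = 20.40222
Variance = 20.40222 / 8 = 2.55028
SE* = √2.55028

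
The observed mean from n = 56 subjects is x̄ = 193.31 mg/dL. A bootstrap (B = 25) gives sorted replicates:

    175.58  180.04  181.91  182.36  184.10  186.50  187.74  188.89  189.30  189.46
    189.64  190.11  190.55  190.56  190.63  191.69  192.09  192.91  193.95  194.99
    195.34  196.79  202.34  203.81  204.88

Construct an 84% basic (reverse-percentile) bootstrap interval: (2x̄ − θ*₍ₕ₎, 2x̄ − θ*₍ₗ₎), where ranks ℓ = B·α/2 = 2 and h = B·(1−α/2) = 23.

Percentile endpoints at ranks 2 and 23: θ*₍2₎ = 180.04, θ*₍23₎ = 202.34.
Basic interval reflects these around x̄:
  lower = 2 × 193.31 − 202.34 = 184.28
  upper = 2 × 193.31 − 180.04 = 206.58

(184.28, 206.58)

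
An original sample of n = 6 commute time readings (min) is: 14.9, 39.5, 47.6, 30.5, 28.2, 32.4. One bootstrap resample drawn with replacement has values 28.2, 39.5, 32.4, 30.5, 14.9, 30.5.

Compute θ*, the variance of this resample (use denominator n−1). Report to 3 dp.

θ* = 65.019

Mean = 29.3333; sum of squared deviations = 325.0933
s² = 325.0933 / 5 = 65.0187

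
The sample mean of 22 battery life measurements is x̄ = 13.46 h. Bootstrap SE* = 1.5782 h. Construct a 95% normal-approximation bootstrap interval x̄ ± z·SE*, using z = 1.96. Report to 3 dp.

(10.367, 16.553)

Margin = 1.96 × 1.5782 = 3.0933
Interval: 13.46 ± 3.0933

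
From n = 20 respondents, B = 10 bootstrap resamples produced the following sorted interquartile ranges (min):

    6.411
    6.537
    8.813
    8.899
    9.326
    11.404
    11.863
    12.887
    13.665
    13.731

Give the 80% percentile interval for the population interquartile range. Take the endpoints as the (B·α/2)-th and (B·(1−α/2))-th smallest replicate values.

α = 0.20; lower rank = 10 × 0.100 = 1; upper rank = 10 × 0.900 = 9.
The 1st smallest replicate is 6.411; the 9th is 13.665.

(6.411, 13.665)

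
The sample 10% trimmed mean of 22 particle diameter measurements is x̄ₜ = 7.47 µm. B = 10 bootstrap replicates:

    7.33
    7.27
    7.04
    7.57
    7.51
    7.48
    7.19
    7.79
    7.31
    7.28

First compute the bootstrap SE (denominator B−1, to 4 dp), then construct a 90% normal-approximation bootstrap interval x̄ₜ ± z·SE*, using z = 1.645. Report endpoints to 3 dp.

(7.118, 7.822)

Mean of replicates = 7.3770; sum of squared deviations = 0.4122; SE* = √(0.4122/9) = 0.2140
Margin = 1.645 × 0.2140 = 0.3520
Interval: 7.47 ± 0.3520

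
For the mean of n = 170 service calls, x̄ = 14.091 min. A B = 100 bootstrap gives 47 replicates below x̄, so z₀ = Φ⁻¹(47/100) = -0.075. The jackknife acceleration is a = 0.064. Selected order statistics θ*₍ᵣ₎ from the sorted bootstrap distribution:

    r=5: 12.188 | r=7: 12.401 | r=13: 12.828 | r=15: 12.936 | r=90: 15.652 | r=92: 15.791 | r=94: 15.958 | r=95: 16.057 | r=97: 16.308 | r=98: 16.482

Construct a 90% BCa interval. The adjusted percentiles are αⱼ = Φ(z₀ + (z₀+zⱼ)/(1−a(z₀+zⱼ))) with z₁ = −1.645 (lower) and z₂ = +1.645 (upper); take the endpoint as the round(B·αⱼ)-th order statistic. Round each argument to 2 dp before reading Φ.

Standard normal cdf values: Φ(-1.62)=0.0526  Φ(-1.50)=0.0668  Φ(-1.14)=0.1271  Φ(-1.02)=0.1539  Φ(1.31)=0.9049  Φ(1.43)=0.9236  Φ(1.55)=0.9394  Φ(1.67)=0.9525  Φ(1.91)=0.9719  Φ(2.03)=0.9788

(12.188, 16.057)

Lower: z₀ + z₁ = -0.075 + (-1.645) = -1.720; 1 − a(z₀+z₁) = 1 − (0.064)(-1.720) = 1.1101; argument = -0.075 + (-1.720)/1.1101 = -1.6244 → -1.62.
α₁ = Φ(-1.62) = 0.0526; rank = round(100 × 0.0526) = 5; θ*₍5₎ = 12.188.
Upper: z₀ + z₂ = 1.570; 1 − a(z₀+z₂) = 0.8995; argument = 1.6704 → 1.67; α₂ = 0.9525; rank = 95; θ*₍95₎ = 16.057.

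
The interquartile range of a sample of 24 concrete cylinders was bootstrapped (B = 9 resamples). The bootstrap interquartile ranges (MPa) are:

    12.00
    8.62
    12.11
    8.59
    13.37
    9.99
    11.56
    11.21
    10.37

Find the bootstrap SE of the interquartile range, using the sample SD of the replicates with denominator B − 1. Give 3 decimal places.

SE* = 1.618

Bootstrap SE is the standard deviation of the 9 replicate interquartile ranges.
Mean of replicates: (12.00 + 8.62 + 12.11 + 8.59 + 13.37 + 9.99 + 11.56 + 11.21 + 10.37) / 9 = 97.8200 / 9 = 10.8689
Sum of squared deviations: (+1.1311)² + (−2.2489)² + (+1.2411)² + (−2.2789)² + (+2.5011)² + (−0.8789)² + (+0.6911)² + (+0.3411)² + (−0.4989)² = 20.9415
Variance = 20.9415 / 8 = 2.6177
SE* = √2.6177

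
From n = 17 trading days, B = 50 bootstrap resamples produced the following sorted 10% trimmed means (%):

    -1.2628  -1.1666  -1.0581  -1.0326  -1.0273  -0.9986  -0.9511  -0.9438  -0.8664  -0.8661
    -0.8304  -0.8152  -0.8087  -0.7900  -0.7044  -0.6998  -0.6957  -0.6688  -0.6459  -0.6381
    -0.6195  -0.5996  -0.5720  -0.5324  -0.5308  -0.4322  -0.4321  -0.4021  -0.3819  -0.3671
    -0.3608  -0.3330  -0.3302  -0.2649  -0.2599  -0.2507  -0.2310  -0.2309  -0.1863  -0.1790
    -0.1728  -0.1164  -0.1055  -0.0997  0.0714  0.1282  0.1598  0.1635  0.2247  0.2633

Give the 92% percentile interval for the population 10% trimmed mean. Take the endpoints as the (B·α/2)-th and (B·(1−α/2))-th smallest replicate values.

α = 0.08; lower rank = 50 × 0.040 = 2; upper rank = 50 × 0.960 = 48.
The 2nd smallest replicate is -1.1666; the 48th is 0.1635.

(-1.1666, 0.1635)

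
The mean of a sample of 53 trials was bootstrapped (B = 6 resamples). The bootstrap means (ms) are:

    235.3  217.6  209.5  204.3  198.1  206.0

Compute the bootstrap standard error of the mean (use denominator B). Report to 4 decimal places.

SE* = 12.0330

Bootstrap SE is the standard deviation of the 6 replicate means.
Mean of replicates: (235.3 + 217.6 + 209.5 + 204.3 + 198.1 + 206.0) / 6 = 1270.80000 / 6 = 211.80000
Sum of squared deviations: (+23.50000)² + (+5.80000)² + (−2.30000)² + (−7.50000)² + (−13.70000)² + (−5.80000)² = 868.76000
Variance = 868.76000 / 6 = 144.79333
SE* = √144.79333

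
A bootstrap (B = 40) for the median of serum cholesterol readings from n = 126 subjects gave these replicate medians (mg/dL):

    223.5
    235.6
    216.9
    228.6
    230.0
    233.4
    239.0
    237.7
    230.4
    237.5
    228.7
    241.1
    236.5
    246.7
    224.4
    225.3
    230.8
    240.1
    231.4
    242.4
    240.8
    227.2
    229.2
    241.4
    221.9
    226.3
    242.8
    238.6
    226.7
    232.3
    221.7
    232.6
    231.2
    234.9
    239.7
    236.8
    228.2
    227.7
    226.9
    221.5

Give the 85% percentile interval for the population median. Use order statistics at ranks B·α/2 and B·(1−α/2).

(221.7, 241.4)

Sorted replicates: 216.9, 221.5, 221.7, 221.9, 223.5, 224.4, 225.3, 226.3, 226.7, 226.9, 227.2, 227.7, 228.2, 228.6, 228.7, 229.2, 230.0, 230.4, 230.8, 231.2, 231.4, 232.3, 232.6, 233.4, 234.9, 235.6, 236.5, 236.8, 237.5, 237.7, 238.6, 239.0, 239.7, 240.1, 240.8, 241.1, 241.4, 242.4, 242.8, 246.7
α = 0.15; lower rank = 40 × 0.075 = 3; upper rank = 40 × 0.925 = 37.
The 3rd smallest replicate is 221.7; the 37th is 241.4.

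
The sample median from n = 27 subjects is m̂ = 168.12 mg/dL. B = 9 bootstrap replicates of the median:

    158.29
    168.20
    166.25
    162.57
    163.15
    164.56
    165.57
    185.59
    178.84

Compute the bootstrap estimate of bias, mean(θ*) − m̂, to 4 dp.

mean(θ*) = (158.29 + 168.20 + 166.25 + 162.57 + 163.15 + 164.56 + 165.57 + 185.59 + 178.84) / 9 = 168.11333
bias = 168.11333 − 168.12

bias = −0.0067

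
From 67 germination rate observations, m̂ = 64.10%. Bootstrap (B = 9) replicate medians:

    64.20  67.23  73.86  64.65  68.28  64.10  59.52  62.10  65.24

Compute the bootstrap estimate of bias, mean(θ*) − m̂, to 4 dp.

bias = +1.3644

mean(θ*) = (64.20 + 67.23 + 73.86 + 64.65 + 68.28 + 64.10 + 59.52 + 62.10 + 65.24) / 9 = 65.46444
bias = 65.46444 − 64.10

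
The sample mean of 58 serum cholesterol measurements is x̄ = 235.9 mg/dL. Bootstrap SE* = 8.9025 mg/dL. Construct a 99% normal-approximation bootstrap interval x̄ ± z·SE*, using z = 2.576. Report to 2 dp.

(212.97, 258.83)

Margin = 2.576 × 8.9025 = 22.933
Interval: 235.9 ± 22.933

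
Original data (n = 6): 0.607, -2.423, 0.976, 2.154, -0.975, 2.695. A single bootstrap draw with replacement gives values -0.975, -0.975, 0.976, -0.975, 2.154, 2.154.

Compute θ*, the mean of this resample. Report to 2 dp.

θ* = 0.39

Mean = ((-0.975) + (-0.975) + 0.976 + (-0.975) + 2.154 + 2.154) / 6 = 2.3590 / 6 = 0.39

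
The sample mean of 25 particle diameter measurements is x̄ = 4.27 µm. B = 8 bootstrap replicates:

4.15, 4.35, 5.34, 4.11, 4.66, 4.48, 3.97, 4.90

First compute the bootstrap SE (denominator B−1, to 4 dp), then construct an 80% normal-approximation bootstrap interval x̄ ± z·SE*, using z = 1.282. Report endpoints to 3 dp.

(3.683, 4.857)

Mean of replicates = 4.4950; sum of squared deviations = 1.4694; SE* = √(1.4694/7) = 0.4582
Margin = 1.282 × 0.4582 = 0.5874
Interval: 4.27 ± 0.5874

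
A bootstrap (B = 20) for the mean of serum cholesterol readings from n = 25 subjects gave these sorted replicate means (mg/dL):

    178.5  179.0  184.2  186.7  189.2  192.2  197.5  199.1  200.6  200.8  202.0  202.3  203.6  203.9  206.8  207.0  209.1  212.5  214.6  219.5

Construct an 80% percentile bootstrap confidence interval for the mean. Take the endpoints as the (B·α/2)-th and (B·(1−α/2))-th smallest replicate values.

(179.0, 212.5)

α = 0.20; lower rank = 20 × 0.100 = 2; upper rank = 20 × 0.900 = 18.
The 2nd smallest replicate is 179.0; the 18th is 212.5.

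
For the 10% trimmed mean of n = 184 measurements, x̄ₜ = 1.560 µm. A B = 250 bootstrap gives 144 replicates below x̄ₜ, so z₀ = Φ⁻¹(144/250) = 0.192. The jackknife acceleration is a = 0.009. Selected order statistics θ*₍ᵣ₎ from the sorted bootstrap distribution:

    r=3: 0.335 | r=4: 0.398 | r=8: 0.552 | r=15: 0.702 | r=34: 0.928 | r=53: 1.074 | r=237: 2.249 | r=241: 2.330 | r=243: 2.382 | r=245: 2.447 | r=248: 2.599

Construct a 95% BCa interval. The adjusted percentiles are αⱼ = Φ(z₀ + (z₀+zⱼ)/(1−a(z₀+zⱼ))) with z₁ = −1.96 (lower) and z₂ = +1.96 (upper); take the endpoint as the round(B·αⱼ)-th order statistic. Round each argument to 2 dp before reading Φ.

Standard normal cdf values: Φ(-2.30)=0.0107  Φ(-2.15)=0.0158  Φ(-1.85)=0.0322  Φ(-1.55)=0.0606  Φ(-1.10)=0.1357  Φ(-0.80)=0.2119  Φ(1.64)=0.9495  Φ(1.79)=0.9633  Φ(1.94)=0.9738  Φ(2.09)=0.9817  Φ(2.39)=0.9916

Lower: z₀ + z₁ = 0.192 + (-1.960) = -1.768; 1 − a(z₀+z₁) = 1 − (0.009)(-1.768) = 1.0159; argument = 0.192 + (-1.768)/1.0159 = -1.5483 → -1.55.
α₁ = Φ(-1.55) = 0.0606; rank = round(250 × 0.0606) = 15; θ*₍15₎ = 0.702.
Upper: z₀ + z₂ = 2.152; 1 − a(z₀+z₂) = 0.9806; argument = 2.3865 → 2.39; α₂ = 0.9916; rank = 248; θ*₍248₎ = 2.599.

(0.702, 2.599)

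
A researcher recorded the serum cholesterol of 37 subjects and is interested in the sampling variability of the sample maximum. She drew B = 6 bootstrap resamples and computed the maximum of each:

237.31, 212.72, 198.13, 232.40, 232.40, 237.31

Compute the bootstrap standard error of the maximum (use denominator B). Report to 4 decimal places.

Bootstrap SE is the standard deviation of the 6 replicate maximums.
Mean of replicates: (237.31 + 212.72 + 198.13 + 232.40 + 232.40 + 237.31) / 6 = 1350.27000 / 6 = 225.04500
Sum of squared deviations: (+12.26500)² + (−12.32500)² + (−26.91500)² + (+7.35500)² + (+7.35500)² + (+12.26500)² = 1285.37535
Variance = 1285.37535 / 6 = 214.22923
SE* = √214.22923

SE* = 14.6366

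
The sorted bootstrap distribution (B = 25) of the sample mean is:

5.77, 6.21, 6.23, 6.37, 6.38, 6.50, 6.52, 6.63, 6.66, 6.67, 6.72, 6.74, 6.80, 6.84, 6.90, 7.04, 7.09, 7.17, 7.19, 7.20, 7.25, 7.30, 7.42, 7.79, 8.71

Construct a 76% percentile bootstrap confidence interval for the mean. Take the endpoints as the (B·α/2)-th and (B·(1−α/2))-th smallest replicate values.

(6.23, 7.30)

α = 0.24; lower rank = 25 × 0.120 = 3; upper rank = 25 × 0.880 = 22.
The 3rd smallest replicate is 6.23; the 22nd is 7.30.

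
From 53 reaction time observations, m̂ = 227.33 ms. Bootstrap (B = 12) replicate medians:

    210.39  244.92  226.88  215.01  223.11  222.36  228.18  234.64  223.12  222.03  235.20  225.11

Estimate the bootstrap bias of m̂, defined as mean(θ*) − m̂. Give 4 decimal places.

bias = −1.4175

mean(θ*) = (210.39 + 244.92 + 226.88 + 215.01 + 223.11 + 222.36 + 228.18 + 234.64 + 223.12 + 222.03 + 235.20 + 225.11) / 12 = 225.91250
bias = 225.91250 − 227.33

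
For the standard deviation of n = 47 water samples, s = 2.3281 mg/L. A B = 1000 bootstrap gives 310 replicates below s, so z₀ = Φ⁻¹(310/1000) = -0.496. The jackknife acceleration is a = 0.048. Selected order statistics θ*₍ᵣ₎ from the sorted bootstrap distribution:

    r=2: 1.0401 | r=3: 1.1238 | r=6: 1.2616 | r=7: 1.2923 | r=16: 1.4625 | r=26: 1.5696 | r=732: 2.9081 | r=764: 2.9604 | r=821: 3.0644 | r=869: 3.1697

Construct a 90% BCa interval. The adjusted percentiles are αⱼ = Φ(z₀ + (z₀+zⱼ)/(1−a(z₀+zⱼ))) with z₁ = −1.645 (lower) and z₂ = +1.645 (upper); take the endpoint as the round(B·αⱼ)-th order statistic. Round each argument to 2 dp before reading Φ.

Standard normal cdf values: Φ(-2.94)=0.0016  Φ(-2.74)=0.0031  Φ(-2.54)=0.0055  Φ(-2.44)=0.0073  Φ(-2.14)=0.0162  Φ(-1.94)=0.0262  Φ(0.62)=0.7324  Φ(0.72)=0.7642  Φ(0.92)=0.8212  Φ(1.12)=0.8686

Lower: z₀ + z₁ = -0.496 + (-1.645) = -2.141; 1 − a(z₀+z₁) = 1 − (0.048)(-2.141) = 1.1028; argument = -0.496 + (-2.141)/1.1028 = -2.4375 → -2.44.
α₁ = Φ(-2.44) = 0.0073; rank = round(1000 × 0.0073) = 7; θ*₍7₎ = 1.2923.
Upper: z₀ + z₂ = 1.149; 1 − a(z₀+z₂) = 0.9448; argument = 0.7201 → 0.72; α₂ = 0.7642; rank = 764; θ*₍764₎ = 2.9604.

(1.2923, 2.9604)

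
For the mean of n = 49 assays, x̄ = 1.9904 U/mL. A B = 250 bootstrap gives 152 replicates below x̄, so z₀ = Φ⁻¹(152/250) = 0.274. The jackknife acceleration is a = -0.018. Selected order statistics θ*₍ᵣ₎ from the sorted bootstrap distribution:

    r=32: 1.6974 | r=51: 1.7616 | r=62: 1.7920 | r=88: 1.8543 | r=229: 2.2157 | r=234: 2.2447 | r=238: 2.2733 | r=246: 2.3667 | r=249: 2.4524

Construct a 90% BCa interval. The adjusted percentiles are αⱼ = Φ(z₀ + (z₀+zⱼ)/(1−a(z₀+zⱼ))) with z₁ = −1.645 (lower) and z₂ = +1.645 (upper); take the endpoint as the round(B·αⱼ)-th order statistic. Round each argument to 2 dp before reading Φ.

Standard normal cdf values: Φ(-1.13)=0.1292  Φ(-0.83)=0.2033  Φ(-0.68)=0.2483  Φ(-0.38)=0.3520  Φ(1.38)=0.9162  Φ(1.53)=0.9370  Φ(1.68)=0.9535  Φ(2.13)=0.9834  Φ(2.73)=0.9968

(1.6974, 2.3667)

Lower: z₀ + z₁ = 0.274 + (-1.645) = -1.371; 1 − a(z₀+z₁) = 1 − (-0.018)(-1.371) = 0.9753; argument = 0.274 + (-1.371)/0.9753 = -1.1317 → -1.13.
α₁ = Φ(-1.13) = 0.1292; rank = round(250 × 0.1292) = 32; θ*₍32₎ = 1.6974.
Upper: z₀ + z₂ = 1.919; 1 − a(z₀+z₂) = 1.0345; argument = 2.1289 → 2.13; α₂ = 0.9834; rank = 246; θ*₍246₎ = 2.3667.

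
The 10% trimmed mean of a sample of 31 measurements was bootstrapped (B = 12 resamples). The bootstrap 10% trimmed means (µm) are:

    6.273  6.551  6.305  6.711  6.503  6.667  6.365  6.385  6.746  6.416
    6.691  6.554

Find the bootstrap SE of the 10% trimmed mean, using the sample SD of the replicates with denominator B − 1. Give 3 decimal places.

Bootstrap SE is the standard deviation of the 12 replicate 10% trimmed means.
Mean of replicates: (6.273 + 6.551 + 6.305 + 6.711 + 6.503 + 6.667 + 6.365 + 6.385 + 6.746 + 6.416 + 6.691 + 6.554) / 12 = 78.1670 / 12 = 6.5139
Sum of squared deviations: (−0.2409)² + (+0.0371)² + (−0.2089)² + (+0.1971)² + (−0.0109)² + (+0.1531)² + (−0.1489)² + (−0.1289)² + (+0.2321)² + (−0.0979)² + (+0.1771)² + (+0.0401)² = 0.3007
Variance = 0.3007 / 11 = 0.0273
SE* = √0.0273

SE* = 0.165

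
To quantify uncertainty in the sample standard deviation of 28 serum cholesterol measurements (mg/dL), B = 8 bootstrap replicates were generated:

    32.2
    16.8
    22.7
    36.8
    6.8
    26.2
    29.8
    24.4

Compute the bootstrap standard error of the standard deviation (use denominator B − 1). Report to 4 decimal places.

Bootstrap SE is the standard deviation of the 8 replicate standard deviations.
Mean of replicates: (32.2 + 16.8 + 22.7 + 36.8 + 6.8 + 26.2 + 29.8 + 24.4) / 8 = 195.70000 / 8 = 24.46250
Sum of squared deviations: (+7.73750)² + (−7.66250)² + (−1.76250)² + (+12.33750)² + (−17.66250)² + (+1.73750)² + (+5.33750)² + (−0.06250)² = 617.37875
Variance = 617.37875 / 7 = 88.19696
SE* = √88.19696

SE* = 9.3913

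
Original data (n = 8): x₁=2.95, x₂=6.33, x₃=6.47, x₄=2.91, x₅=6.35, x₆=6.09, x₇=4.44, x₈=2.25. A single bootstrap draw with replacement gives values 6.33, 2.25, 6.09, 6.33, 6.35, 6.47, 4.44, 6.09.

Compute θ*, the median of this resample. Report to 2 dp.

Sorted: 2.25, 4.44, 6.09, 6.09, 6.33, 6.33, 6.35, 6.47
Median = average of the two middle values = 6.21

θ* = 6.21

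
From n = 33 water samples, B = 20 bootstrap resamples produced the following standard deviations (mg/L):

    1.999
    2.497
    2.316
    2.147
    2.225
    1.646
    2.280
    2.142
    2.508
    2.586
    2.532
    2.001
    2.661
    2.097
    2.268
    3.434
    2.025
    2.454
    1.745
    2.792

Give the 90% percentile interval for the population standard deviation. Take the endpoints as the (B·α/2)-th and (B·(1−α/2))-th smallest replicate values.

(1.646, 2.792)

Sorted replicates: 1.646, 1.745, 1.999, 2.001, 2.025, 2.097, 2.142, 2.147, 2.225, 2.268, 2.280, 2.316, 2.454, 2.497, 2.508, 2.532, 2.586, 2.661, 2.792, 3.434
α = 0.10; lower rank = 20 × 0.050 = 1; upper rank = 20 × 0.950 = 19.
The 1st smallest replicate is 1.646; the 19th is 2.792.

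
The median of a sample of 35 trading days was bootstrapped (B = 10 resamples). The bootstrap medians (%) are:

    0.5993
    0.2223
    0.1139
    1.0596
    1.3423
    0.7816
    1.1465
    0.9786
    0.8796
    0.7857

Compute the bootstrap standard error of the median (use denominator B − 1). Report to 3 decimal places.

Bootstrap SE is the standard deviation of the 10 replicate medians.
Mean of replicates: (0.5993 + 0.2223 + 0.1139 + 1.0596 + 1.3423 + 0.7816 + 1.1465 + 0.9786 + 0.8796 + 0.7857) / 10 = 7.90940 / 10 = 0.79094
Sum of squared deviations: (−0.19164)² + (−0.56864)² + (−0.67704)² + (+0.26866)² + (+0.55136)² + (−0.00934)² + (+0.35556)² + (+0.18766)² + (+0.08866)² + (−0.00524)² = 1.36425
Variance = 1.36425 / 9 = 0.15158
SE* = √0.15158

SE* = 0.389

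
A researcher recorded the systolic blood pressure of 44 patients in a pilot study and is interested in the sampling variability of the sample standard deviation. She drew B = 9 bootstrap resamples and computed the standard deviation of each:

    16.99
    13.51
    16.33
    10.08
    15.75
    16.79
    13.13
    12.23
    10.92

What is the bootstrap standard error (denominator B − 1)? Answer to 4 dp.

SE* = 2.6026

Bootstrap SE is the standard deviation of the 9 replicate standard deviations.
Mean of replicates: (16.99 + 13.51 + 16.33 + 10.08 + 15.75 + 16.79 + 13.13 + 12.23 + 10.92) / 9 = 125.73000 / 9 = 13.97000
Sum of squared deviations: (+3.02000)² + (−0.46000)² + (+2.36000)² + (−3.89000)² + (+1.78000)² + (+2.82000)² + (−0.84000)² + (−1.74000)² + (−3.05000)² = 54.19020
Variance = 54.19020 / 8 = 6.77377
SE* = √6.77377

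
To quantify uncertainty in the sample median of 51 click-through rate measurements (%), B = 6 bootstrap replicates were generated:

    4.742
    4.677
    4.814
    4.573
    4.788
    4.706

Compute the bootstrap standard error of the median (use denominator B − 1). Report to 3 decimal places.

SE* = 0.087

Bootstrap SE is the standard deviation of the 6 replicate medians.
Mean of replicates: (4.742 + 4.677 + 4.814 + 4.573 + 4.788 + 4.706) / 6 = 28.3000 / 6 = 4.7167
Sum of squared deviations: (+0.0253)² + (−0.0397)² + (+0.0973)² + (−0.1437)² + (+0.0713)² + (−0.0107)² = 0.0375
Variance = 0.0375 / 5 = 0.0075
SE* = √0.0075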